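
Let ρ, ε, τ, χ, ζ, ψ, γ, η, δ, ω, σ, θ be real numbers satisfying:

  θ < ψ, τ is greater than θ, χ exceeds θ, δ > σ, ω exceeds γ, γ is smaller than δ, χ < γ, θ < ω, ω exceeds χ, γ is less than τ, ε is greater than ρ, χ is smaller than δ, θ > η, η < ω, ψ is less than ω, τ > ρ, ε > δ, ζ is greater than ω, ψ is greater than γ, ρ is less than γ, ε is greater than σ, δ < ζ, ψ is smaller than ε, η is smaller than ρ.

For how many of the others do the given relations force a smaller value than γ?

Directly below γ: ρ, χ.
One step further: η, θ (4 so far).
Nothing else is reachable below γ; 4 in all.

4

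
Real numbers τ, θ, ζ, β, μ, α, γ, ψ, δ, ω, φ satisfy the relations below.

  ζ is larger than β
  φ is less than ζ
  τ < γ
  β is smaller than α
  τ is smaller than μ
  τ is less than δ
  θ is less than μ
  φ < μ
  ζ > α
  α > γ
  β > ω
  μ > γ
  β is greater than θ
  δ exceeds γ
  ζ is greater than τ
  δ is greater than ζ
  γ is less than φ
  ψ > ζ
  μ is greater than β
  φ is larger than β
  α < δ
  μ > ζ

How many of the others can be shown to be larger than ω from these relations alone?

7

The elements the relations force above ω are β, α, φ, ζ, μ, ψ, δ — no chain reaches any other.
That is 7.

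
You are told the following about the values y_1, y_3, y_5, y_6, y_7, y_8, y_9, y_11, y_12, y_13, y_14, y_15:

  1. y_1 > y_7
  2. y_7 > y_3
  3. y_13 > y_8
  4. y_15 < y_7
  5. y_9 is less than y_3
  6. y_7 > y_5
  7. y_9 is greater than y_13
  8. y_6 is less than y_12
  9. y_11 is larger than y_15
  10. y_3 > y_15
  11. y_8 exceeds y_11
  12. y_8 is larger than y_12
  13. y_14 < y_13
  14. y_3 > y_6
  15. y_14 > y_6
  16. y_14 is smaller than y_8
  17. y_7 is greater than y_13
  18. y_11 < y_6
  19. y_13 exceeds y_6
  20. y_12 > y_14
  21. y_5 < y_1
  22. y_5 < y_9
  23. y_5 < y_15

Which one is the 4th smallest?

y_6

The consecutive relations fix a unique order: y_5 < y_15 < y_11 < y_6 < y_14 < y_12 < y_8 < y_13 < y_9 < y_3 < y_7 < y_1.
The 4th smallest is y_6.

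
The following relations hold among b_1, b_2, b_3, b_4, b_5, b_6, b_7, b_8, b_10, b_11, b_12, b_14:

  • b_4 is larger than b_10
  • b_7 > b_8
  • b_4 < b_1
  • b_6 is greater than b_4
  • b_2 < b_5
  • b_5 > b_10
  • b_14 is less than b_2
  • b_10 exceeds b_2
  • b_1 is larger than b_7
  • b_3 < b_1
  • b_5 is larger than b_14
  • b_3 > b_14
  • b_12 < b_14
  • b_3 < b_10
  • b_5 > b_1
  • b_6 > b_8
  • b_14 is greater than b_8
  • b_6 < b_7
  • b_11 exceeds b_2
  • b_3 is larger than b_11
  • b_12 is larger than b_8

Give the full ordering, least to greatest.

The consecutive links are each given: b_8 < b_12; b_12 < b_14; b_14 < b_2; b_2 < b_11; b_11 < b_3; b_3 < b_10; b_10 < b_4; b_4 < b_6; b_6 < b_7; b_7 < b_1; b_1 < b_5.

b_8 < b_12 < b_14 < b_2 < b_11 < b_3 < b_10 < b_4 < b_6 < b_7 < b_1 < b_5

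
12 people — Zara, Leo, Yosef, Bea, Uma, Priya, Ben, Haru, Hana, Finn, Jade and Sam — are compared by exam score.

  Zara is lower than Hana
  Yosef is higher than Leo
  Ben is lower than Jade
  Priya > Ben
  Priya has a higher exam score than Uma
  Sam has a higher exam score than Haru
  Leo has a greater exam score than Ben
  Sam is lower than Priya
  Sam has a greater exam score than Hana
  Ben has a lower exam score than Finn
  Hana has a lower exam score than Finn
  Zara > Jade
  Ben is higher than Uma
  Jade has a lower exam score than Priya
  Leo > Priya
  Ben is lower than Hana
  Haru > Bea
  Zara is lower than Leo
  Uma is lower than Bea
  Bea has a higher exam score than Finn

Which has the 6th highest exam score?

Bea

Piecing the relations together gives one ordering: Uma < Ben < Jade < Zara < Hana < Finn < Bea < Haru < Sam < Priya < Leo < Yosef.
The 6th largest is Bea.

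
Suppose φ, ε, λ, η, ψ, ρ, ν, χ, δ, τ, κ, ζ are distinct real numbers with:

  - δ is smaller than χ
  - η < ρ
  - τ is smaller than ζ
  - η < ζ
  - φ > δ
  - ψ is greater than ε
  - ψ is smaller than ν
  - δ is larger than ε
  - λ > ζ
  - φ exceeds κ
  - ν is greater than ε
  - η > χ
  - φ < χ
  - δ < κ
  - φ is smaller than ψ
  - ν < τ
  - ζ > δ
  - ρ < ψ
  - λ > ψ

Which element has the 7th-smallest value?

ρ

Piecing the relations together gives one ordering: ε < δ < κ < φ < χ < η < ρ < ψ < ν < τ < ζ < λ.
Counting 7 from the smallest end gives ρ.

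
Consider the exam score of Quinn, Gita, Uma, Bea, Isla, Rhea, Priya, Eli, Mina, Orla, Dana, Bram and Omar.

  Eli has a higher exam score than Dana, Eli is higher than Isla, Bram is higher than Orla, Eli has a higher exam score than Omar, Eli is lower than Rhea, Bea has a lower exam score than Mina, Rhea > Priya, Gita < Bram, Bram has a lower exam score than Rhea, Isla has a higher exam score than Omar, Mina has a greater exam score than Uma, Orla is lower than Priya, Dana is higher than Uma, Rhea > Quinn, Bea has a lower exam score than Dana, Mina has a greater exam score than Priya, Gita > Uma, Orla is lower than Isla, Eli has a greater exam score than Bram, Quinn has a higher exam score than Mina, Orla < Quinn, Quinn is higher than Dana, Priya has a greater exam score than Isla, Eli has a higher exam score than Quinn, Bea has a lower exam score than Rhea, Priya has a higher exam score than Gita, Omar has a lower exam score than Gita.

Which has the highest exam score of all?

Rhea

Chaining downward from Rhea: directly below it, Bram, Bea, Priya, Quinn, Eli; then Omar, Gita, Orla, Dana, Isla, Mina; then Uma.
That covers every other element, and nothing is given above Rhea, so Rhea is the highest exam score.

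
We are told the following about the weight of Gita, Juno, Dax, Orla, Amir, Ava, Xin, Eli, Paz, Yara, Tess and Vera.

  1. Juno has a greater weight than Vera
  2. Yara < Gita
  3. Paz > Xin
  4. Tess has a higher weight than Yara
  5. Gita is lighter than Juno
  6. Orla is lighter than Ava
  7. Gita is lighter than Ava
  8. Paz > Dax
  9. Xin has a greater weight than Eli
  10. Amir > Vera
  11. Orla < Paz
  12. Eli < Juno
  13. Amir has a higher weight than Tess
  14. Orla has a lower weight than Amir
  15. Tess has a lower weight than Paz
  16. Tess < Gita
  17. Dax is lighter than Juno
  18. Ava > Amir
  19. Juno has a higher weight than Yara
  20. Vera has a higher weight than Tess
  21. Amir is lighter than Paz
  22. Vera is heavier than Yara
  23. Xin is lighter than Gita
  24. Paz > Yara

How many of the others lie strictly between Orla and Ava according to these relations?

1

Chaining upward from Orla reaches: Amir, Paz.
Chaining downward from Ava reaches: Yara, Eli, Tess, Vera, Amir, Xin, Gita.
Strictly between Orla and Ava are those in both lists: Amir — 1 element.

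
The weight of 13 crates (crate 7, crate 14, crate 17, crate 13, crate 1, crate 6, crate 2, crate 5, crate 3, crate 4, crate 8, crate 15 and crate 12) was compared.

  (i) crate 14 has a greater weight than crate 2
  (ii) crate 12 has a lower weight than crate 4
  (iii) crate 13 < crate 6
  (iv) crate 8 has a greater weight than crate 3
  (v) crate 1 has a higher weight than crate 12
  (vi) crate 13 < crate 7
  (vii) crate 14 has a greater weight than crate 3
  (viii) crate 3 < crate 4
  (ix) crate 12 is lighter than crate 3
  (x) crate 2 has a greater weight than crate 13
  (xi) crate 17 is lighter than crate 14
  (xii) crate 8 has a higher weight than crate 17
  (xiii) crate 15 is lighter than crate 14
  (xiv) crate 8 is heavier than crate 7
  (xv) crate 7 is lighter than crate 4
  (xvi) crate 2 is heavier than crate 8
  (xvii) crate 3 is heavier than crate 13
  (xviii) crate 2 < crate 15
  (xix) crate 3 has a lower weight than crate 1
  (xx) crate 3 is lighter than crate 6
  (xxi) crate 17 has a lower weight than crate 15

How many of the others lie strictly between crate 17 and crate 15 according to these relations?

The relations place crate 17 below crate 15. An element lies strictly between them when it is forced above crate 17 and also forced below crate 15.
Above crate 17: {crate 8, crate 2, crate 14}. Below crate 15: {crate 13, crate 7, crate 12, crate 3, crate 8, crate 2}.
Intersection: {crate 8, crate 2} — 2.

2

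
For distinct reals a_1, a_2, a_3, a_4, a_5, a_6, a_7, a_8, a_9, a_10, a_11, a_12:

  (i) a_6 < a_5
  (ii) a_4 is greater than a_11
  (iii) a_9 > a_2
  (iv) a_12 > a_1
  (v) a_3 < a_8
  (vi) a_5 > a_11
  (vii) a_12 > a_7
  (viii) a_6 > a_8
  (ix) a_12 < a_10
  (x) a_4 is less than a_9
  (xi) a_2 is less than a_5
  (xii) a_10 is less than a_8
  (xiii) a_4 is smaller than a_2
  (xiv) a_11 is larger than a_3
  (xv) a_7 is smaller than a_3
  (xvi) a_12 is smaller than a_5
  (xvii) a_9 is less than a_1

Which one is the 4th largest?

The consecutive relations fix a unique order: a_7 < a_3 < a_11 < a_4 < a_2 < a_9 < a_1 < a_12 < a_10 < a_8 < a_6 < a_5.
The 4th largest is a_10.

a_10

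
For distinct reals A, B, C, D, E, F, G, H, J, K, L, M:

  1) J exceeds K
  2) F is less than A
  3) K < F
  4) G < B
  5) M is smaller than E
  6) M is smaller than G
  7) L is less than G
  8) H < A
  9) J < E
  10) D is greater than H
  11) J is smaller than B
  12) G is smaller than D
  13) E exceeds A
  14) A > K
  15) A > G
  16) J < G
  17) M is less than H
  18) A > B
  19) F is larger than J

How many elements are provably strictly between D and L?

The relations place L below D. An element lies strictly between them when it is forced above L and also forced below D.
Above L: {G, B, A, E}. Below D: {K, J, M, G, H}.
Intersection: {G} — 1.

1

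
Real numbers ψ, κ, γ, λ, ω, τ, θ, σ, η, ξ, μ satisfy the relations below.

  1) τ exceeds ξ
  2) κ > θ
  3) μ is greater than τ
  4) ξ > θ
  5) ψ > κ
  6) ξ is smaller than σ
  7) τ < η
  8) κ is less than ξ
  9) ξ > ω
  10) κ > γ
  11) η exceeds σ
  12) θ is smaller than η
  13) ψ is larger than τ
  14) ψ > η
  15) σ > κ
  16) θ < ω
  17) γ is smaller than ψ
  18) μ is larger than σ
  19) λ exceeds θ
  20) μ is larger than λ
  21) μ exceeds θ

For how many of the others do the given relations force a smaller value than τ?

5

From τ the given relations immediately reach ξ.
From those, θ, κ, ω — 4 in total.
From those, γ — 5 in total.
Nothing else is reachable below τ; 5 in all.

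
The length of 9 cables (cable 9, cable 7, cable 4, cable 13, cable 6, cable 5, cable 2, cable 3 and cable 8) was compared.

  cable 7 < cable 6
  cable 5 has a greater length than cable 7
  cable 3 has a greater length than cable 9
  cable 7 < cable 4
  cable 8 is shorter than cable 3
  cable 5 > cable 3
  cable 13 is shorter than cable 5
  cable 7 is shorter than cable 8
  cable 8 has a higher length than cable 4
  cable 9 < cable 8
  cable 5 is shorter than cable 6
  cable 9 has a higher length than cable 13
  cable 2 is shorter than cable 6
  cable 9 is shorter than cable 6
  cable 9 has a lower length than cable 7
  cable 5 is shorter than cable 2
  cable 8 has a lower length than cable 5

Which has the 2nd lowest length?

The consecutive relations fix a unique order: cable 13 < cable 9 < cable 7 < cable 4 < cable 8 < cable 3 < cable 5 < cable 2 < cable 6.
The 2nd smallest is cable 9.

cable 9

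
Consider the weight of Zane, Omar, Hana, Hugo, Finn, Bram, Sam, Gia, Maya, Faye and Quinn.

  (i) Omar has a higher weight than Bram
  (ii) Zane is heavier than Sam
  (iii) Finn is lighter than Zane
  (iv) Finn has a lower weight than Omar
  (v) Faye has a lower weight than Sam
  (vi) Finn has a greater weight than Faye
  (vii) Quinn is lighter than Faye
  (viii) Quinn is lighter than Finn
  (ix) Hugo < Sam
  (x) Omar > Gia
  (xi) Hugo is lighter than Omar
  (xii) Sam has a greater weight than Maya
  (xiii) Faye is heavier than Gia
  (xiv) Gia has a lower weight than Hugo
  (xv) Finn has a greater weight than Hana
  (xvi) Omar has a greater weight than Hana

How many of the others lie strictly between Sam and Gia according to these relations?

Chaining upward from Gia reaches: Hugo, Faye, Finn, Omar, Zane.
Chaining downward from Sam reaches: Maya, Hugo, Quinn, Faye.
Strictly between Gia and Sam are those in both lists: Hugo, Faye — 2 elements.

2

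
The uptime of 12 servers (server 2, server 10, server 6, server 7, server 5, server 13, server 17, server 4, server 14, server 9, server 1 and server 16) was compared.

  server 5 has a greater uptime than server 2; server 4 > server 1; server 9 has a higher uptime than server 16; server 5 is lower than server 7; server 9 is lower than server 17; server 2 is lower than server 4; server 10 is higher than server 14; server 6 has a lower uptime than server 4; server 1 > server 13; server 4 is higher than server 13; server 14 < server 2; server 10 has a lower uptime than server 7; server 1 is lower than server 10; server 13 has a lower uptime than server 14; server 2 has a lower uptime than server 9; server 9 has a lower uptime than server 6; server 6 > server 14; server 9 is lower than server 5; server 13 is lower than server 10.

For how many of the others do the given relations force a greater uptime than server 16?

Directly above server 16: server 9.
One step further: server 6, server 5, server 17 (4 so far).
One step further: server 4, server 7 (6 so far).
No other element is forced above server 16 by the given relations, so the count is 6.

6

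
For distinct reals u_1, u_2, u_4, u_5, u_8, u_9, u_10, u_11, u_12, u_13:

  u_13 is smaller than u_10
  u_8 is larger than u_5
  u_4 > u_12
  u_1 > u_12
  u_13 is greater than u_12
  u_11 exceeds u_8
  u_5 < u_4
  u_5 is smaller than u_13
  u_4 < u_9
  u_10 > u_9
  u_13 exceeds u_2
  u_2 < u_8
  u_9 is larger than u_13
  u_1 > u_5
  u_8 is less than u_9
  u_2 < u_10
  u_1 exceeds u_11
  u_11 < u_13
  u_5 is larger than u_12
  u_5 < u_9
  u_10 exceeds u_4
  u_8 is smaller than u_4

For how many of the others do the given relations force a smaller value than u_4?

4

Directly below u_4: u_12, u_5, u_8.
One step further: u_2 (4 so far).
Nothing else is reachable below u_4; 4 in all.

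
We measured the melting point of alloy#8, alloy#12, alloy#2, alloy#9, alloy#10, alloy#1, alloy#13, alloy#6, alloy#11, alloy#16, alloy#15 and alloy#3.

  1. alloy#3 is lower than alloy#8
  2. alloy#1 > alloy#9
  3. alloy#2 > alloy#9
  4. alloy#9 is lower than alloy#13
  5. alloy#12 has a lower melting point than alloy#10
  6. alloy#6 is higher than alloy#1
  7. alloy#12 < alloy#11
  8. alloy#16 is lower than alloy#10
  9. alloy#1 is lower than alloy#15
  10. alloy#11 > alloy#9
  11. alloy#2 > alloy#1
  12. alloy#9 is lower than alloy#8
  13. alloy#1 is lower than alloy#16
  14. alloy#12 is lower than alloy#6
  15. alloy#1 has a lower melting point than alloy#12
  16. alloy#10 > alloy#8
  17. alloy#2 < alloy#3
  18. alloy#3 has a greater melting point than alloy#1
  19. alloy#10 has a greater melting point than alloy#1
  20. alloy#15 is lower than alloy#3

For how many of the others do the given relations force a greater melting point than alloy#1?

9

Directly above alloy#1: alloy#16, alloy#12, alloy#15, alloy#2, alloy#3, alloy#10, alloy#6.
One step further: alloy#11, alloy#8 (9 so far).
Nothing else is reachable above alloy#1; 9 in all.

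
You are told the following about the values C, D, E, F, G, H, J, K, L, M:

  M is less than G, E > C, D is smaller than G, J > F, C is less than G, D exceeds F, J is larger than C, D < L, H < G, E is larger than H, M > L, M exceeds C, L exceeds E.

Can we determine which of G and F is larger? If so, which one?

F < D and D < L give F < L.
With L < M: F < D < L < M.
With M < G: F < D < L < M < G.
So G is larger.

G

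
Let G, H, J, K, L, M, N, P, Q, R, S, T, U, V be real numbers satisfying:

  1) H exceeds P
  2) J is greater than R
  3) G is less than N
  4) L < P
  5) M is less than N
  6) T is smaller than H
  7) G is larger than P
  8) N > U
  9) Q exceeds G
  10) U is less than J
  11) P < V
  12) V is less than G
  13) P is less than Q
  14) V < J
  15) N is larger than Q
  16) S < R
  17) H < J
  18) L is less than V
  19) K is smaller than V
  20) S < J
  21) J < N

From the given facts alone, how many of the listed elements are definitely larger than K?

5

From K the given relations immediately reach V.
From those, G, J — 3 in total.
From those, Q, N — 5 in total.
Nothing else is reachable above K; 5 in all.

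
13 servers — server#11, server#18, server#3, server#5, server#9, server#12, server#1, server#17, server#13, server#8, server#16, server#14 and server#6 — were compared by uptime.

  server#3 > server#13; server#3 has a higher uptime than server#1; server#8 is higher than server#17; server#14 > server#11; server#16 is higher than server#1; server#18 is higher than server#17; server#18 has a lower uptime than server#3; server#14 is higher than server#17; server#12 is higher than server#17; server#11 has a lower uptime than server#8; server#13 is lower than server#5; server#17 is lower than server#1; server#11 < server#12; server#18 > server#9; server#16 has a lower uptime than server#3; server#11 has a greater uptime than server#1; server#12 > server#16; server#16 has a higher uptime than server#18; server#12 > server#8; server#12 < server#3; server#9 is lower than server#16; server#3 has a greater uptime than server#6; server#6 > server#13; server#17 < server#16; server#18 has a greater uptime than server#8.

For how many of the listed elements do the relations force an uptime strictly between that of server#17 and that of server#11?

Chaining upward from server#17 reaches: server#1, server#8, server#18, server#16, server#12, server#14, server#3.
Chaining downward from server#11 reaches: server#1.
Strictly between server#17 and server#11 are those in both lists: server#1 — 1 element.

1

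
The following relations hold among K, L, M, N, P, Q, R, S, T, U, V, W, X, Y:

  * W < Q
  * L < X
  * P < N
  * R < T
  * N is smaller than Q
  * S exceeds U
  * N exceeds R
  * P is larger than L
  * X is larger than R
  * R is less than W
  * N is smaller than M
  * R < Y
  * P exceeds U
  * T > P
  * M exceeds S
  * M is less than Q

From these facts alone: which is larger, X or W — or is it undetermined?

undetermined

Following every chain through W: above W we get Q; below W we get R.
X is not reached, and no chain runs the other way from X to W.
So the given relations leave the order of W and X undetermined.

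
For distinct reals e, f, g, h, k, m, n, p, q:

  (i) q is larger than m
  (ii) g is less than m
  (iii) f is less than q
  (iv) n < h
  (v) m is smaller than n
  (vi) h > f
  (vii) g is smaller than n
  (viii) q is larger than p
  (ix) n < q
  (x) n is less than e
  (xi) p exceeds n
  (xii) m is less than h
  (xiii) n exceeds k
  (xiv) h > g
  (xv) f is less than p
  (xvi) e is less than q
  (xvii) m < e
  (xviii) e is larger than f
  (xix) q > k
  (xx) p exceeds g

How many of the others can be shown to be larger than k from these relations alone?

5

Directly above k: n, q.
One step further: e, h, p (5 so far).
Nothing else is reachable above k; 5 in all.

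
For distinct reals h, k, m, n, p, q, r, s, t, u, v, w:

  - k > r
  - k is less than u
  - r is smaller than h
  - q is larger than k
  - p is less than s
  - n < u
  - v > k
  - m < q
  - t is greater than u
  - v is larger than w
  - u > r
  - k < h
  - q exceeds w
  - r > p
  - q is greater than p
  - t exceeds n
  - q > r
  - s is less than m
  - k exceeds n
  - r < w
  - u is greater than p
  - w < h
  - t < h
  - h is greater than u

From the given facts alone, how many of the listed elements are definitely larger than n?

From n the given relations immediately reach k, u, t.
From those, v, q, h — 6 in total.
No other element is forced above n by the given relations, so the count is 6.

6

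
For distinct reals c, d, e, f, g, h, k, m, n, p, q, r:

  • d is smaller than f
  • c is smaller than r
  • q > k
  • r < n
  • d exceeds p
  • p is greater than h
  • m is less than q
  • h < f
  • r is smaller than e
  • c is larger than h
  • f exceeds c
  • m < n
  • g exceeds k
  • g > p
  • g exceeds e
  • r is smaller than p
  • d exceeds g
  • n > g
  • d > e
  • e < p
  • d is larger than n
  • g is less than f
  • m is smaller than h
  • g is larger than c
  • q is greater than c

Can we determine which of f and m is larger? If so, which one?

f

m < h and h < c give m < c.
With c < r: m < h < c < r.
With r < e: m < h < c < r < e.
With e < p: m < h < c < r < e < p.
Then p < g extends the chain to g.
Then g < n extends the chain to n.
With n < d: m < h < c < r < e < p < g < n < d.
Then d < f extends the chain to f.
So f is larger.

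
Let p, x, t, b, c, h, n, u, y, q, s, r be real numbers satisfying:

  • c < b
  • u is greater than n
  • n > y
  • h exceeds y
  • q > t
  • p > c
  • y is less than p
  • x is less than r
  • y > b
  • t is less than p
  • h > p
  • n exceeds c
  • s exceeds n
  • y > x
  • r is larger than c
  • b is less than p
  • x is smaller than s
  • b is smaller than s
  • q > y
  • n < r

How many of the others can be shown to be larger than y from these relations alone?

7

Directly above y: n, p, q, h.
One step further: s, r, u (7 so far).
Nothing else is reachable above y; 7 in all.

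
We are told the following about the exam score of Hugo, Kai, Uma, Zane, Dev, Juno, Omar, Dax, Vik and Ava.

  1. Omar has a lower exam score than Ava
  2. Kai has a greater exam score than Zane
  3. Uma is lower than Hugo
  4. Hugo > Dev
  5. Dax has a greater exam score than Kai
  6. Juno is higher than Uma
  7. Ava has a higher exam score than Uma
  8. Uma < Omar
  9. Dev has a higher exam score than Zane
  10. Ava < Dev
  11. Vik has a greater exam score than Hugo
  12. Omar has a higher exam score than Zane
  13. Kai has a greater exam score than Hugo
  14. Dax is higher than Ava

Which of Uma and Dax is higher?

The relevant relations are Uma < Omar; Omar < Ava; Ava < Dev; Dev < Hugo; Hugo < Kai; Kai < Dax.
Chaining these gives Uma < Omar < Ava < Dev < Hugo < Kai < Dax.
So Uma < Dax; Dax is the higher of the two.

Dax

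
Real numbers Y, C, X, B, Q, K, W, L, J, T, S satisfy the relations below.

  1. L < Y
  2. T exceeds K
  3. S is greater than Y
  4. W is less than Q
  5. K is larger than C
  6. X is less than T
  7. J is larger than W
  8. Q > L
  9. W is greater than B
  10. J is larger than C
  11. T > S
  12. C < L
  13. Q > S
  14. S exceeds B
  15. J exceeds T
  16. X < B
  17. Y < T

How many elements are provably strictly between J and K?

1

The relations place K below J. An element lies strictly between them when it is forced above K and also forced below J.
Above K: {T}. Below J: {C, X, L, Y, B, S, T, W}.
Intersection: {T} — 1.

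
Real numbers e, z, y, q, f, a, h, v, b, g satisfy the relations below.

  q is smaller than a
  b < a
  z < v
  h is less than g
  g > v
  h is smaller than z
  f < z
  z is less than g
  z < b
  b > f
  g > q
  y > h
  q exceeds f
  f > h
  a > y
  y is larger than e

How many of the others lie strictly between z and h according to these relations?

1

The relations place h below z. An element lies strictly between them when it is forced above h and also forced below z.
Above h: {f, y, v, q, b, a, g}. Below z: {f}.
Intersection: {f} — 1.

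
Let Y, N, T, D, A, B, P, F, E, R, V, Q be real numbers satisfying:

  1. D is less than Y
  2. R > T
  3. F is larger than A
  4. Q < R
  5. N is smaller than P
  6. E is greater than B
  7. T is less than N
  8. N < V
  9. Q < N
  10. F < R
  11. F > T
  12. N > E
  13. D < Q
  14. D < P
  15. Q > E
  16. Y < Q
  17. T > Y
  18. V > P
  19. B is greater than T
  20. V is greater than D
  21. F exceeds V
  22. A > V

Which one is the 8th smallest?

P

Chaining the given pairs: D < Y < T < B < E < Q < N < P < V < A < F < R.
Counting 8 from the smallest end gives P.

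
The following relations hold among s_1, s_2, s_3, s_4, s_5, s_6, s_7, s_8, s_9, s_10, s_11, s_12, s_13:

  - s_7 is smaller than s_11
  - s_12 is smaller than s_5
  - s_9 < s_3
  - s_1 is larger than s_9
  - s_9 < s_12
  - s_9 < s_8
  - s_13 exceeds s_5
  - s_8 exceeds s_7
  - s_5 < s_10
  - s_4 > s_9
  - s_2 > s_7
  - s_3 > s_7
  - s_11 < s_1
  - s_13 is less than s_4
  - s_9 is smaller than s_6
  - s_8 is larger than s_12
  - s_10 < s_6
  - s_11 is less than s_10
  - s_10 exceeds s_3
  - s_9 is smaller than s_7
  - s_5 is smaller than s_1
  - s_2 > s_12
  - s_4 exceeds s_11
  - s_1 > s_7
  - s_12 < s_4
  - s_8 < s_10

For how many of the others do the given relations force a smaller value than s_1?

From s_1 the given relations immediately reach s_9, s_7, s_5, s_11.
From those, s_12 — 5 in total.
Nothing else is reachable below s_1; 5 in all.

5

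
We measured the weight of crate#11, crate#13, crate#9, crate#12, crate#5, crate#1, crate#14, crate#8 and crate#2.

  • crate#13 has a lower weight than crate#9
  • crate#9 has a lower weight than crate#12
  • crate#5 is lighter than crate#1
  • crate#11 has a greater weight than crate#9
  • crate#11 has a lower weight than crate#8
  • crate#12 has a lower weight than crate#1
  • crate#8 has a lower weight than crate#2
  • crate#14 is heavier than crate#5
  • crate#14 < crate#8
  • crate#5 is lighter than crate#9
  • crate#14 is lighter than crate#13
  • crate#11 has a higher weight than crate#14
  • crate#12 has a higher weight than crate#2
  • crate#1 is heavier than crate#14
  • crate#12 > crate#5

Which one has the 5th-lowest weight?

Chaining the given pairs: crate#5 < crate#14 < crate#13 < crate#9 < crate#11 < crate#8 < crate#2 < crate#12 < crate#1.
The 5th smallest is crate#11.

crate#11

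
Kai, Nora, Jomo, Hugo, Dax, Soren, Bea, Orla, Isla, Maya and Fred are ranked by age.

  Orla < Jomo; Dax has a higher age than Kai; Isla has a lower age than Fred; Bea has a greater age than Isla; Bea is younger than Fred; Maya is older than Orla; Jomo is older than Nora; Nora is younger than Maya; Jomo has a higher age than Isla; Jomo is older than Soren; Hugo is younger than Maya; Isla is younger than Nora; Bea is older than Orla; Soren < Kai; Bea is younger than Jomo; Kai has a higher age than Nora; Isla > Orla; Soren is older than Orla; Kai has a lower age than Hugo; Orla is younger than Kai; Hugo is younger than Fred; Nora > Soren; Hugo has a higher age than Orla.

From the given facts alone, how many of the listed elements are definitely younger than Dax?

5

The elements the relations force below Dax are Orla, Isla, Soren, Nora, Kai — no chain reaches any other.
That is 5.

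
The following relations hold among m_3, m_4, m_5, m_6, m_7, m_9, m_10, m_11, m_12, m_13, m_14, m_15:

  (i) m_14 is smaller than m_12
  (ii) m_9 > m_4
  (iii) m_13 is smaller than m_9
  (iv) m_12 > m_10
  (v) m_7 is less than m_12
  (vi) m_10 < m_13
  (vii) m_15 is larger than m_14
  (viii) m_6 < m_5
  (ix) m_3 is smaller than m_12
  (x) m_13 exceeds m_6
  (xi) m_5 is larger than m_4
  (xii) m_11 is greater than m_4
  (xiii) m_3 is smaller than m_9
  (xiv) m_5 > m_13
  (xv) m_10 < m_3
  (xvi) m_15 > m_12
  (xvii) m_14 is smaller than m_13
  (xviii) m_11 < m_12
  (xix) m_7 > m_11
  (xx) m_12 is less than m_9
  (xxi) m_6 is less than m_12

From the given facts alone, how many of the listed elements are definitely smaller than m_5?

5

The elements the relations force below m_5 are m_4, m_10, m_14, m_6, m_13 — no chain reaches any other.
That is 5.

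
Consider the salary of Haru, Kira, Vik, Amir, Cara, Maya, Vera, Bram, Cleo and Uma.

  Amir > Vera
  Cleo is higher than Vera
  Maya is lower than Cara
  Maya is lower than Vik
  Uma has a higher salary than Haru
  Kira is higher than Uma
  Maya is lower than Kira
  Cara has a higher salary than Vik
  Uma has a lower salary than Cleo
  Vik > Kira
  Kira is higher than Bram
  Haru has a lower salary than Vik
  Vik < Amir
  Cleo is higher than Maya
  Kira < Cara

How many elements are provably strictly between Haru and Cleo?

1

The relations place Haru below Cleo. An element lies strictly between them when it is forced above Haru and also forced below Cleo.
Above Haru: {Uma, Kira, Vik, Amir, Cara}. Below Cleo: {Uma, Maya, Vera}.
Intersection: {Uma} — 1.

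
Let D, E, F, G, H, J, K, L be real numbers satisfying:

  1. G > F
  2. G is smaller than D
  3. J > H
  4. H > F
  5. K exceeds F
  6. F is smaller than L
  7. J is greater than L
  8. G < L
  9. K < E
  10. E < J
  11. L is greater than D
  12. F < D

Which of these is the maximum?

F is not greatest since F < K; K is not greatest since K < E; G is not greatest since G < D; H is not greatest since H < J; D is not greatest since D < L; E is not greatest since E < J; L is not greatest since L < J.
Only J has nothing above it, so J is the maximum.

J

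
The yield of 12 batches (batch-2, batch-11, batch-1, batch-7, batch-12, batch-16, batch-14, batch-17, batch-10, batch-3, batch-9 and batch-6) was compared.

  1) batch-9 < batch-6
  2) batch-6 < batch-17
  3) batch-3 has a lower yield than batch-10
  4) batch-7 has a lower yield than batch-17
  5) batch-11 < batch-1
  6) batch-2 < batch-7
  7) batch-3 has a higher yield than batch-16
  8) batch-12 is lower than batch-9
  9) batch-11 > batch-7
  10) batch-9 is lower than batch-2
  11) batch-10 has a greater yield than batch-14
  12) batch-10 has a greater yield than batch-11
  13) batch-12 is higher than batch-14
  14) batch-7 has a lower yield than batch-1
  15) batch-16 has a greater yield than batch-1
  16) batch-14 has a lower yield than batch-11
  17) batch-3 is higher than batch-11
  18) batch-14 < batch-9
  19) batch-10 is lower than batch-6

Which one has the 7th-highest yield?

batch-11

Piecing the relations together gives one ordering: batch-14 < batch-12 < batch-9 < batch-2 < batch-7 < batch-11 < batch-1 < batch-16 < batch-3 < batch-10 < batch-6 < batch-17.
Counting 7 from the largest end gives batch-11.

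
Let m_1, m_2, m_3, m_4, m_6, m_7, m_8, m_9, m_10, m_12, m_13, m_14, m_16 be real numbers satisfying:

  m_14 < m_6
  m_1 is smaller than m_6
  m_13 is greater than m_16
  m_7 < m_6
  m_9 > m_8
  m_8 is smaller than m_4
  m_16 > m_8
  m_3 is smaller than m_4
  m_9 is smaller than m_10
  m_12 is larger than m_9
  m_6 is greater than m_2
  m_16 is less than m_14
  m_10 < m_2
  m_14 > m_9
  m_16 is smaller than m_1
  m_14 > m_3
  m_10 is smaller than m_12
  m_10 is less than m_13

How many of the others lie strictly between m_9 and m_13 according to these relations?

1

The relations place m_9 below m_13. An element lies strictly between them when it is forced above m_9 and also forced below m_13.
Above m_9: {m_10, m_2, m_14, m_12, m_6}. Below m_13: {m_8, m_16, m_10}.
Intersection: {m_10} — 1.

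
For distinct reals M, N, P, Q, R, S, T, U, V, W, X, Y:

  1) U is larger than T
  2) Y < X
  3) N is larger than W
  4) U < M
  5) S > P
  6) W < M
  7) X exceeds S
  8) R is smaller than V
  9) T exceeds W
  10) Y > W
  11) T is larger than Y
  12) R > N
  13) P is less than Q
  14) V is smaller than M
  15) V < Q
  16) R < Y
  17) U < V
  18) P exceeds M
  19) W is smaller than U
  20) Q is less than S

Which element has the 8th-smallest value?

The consecutive relations fix a unique order: W < N < R < Y < T < U < V < M < P < Q < S < X.
The 8th smallest is M.

M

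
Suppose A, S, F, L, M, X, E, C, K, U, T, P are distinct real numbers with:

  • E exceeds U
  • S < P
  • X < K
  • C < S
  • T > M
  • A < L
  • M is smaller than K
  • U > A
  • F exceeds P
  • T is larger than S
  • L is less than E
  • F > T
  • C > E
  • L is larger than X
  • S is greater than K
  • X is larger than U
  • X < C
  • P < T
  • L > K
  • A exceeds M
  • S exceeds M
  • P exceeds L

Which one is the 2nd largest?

Piecing the relations together gives one ordering: M < A < U < X < K < L < E < C < S < P < T < F.
Counting 2 from the largest end gives T.

T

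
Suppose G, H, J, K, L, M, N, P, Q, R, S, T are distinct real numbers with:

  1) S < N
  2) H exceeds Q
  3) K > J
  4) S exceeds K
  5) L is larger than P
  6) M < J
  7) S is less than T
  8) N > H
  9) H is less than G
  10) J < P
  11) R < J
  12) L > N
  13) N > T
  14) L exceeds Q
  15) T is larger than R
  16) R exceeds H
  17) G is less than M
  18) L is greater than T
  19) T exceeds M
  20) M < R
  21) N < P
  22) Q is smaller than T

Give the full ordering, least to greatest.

Q < H < G < M < R < J < K < S < T < N < P < L

Nothing is placed below Q, so it is least; from there Q < H; H < G; G < M; M < R; R < J; J < K; K < S; S < T; T < N; N < P; P < L, each given directly.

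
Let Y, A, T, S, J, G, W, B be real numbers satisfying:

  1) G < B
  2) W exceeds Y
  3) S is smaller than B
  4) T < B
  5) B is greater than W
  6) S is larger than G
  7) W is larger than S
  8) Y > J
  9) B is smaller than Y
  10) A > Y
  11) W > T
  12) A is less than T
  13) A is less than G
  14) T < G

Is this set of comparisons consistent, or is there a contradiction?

Chaining the given relations yields Y < A < T < G < S < W < B, so Y < B. But one relation states B < Y. These cannot both hold.

inconsistent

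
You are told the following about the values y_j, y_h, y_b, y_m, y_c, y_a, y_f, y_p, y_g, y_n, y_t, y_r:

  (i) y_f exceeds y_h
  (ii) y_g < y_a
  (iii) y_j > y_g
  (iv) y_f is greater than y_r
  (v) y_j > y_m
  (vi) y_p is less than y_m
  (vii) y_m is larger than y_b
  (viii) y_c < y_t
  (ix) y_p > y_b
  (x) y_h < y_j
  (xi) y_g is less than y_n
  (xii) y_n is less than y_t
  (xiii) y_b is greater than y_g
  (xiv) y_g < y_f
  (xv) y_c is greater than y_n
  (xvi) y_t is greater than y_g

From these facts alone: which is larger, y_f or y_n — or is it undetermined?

Following every chain through y_n: above y_n we get y_c, y_t; below y_n we get y_g.
y_f is not reached, and no chain runs the other way from y_f to y_n.
So the given relations leave the order of y_n and y_f undetermined.

undetermined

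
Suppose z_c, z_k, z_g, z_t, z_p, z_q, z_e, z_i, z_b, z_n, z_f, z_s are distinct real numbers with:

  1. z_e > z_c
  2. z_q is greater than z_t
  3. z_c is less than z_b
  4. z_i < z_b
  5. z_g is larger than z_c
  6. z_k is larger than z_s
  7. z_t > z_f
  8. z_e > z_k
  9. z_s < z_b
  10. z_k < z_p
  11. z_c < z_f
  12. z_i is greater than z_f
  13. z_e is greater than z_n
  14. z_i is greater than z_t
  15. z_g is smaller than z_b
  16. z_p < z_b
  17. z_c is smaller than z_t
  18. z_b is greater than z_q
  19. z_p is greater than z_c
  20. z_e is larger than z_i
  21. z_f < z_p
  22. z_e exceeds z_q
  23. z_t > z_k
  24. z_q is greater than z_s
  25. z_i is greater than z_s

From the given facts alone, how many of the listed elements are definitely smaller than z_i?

5

The elements the relations force below z_i are z_c, z_s, z_k, z_f, z_t — no chain reaches any other.
That is 5.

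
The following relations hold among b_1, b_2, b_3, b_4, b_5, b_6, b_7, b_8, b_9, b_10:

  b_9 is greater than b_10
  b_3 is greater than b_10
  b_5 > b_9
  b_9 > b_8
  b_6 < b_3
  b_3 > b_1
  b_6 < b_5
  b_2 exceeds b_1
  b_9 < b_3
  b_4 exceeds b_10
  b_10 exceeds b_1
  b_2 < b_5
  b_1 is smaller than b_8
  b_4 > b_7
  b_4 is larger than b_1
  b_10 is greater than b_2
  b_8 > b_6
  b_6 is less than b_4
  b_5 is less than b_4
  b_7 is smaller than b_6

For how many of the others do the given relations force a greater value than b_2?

From b_2 the given relations immediately reach b_10, b_5.
From those, b_9, b_4, b_3 — 5 in total.
No other element is forced above b_2 by the given relations, so the count is 5.

5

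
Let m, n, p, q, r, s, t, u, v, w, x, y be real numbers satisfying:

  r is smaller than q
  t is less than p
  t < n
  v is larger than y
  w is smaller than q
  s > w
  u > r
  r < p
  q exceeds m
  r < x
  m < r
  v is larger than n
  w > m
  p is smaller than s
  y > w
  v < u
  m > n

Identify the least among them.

t

Chaining upward from t: directly above it, n, p; then m, v, s; then w, r, u, q; then y, x.
That covers every other element, and nothing is given below t, so t is the least.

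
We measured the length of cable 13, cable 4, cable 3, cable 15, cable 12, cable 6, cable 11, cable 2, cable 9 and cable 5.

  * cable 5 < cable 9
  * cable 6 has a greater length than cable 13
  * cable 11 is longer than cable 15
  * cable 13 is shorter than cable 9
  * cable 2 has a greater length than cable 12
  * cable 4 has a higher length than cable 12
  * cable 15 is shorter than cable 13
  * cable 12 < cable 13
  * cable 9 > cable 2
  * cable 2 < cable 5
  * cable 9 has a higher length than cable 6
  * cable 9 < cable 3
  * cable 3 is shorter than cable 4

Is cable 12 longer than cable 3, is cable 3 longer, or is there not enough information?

Link the given pairs in sequence: cable 12 < cable 13; cable 13 < cable 6; cable 6 < cable 9; cable 9 < cable 3.
Together: cable 12 < cable 13 < cable 6 < cable 9 < cable 3.
So cable 3 is longer.

cable 3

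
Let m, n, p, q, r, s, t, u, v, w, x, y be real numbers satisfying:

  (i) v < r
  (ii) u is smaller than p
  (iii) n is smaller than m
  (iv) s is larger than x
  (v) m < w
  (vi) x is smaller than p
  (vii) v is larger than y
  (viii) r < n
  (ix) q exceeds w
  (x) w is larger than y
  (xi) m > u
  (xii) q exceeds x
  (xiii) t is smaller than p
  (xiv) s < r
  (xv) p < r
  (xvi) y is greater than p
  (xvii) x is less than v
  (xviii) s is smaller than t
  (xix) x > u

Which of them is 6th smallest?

y

Piecing the relations together gives one ordering: u < x < s < t < p < y < v < r < n < m < w < q.
Counting 6 from the smallest end gives y.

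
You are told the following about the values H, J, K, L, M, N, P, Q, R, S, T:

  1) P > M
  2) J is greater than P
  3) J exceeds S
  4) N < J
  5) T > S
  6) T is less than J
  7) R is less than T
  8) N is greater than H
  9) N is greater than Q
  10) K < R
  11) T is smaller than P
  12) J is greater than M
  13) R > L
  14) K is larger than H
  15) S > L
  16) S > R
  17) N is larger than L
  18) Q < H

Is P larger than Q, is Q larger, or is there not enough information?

P

Q < H and H < K give Q < K.
Then K < R extends the chain to R.
With R < T: Q < H < K < R < T.
Then T < P extends the chain to P.
So P is larger.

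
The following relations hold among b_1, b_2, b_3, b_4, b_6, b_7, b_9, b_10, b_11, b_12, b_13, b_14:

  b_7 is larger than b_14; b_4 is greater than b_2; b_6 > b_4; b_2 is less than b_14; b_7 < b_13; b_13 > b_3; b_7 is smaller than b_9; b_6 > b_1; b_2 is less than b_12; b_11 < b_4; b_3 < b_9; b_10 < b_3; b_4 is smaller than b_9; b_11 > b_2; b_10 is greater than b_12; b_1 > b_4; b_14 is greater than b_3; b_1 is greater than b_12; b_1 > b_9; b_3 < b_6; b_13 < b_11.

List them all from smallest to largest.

b_2 < b_12 < b_10 < b_3 < b_14 < b_7 < b_13 < b_11 < b_4 < b_9 < b_1 < b_6

Each adjacent pair is fixed by a given relation: b_2 < b_12; b_12 < b_10; b_10 < b_3; b_3 < b_14; b_14 < b_7; b_7 < b_13; b_13 < b_11; b_11 < b_4; b_4 < b_9; b_9 < b_1; b_1 < b_6. Chaining them end to end gives the full order.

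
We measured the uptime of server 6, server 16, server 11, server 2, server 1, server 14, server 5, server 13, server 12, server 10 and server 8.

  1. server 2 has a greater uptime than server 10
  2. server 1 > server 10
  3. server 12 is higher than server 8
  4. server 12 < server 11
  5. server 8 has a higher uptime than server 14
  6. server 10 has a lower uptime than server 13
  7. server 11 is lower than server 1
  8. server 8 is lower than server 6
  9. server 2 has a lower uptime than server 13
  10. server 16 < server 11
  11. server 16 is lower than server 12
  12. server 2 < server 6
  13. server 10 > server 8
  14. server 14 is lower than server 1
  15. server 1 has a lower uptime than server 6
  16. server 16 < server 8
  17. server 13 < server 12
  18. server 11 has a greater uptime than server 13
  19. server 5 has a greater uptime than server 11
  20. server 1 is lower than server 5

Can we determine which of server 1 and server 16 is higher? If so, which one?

server 1

server 16 < server 8 and server 8 < server 10 give server 16 < server 10.
Then server 10 < server 2 extends the chain to server 2.
With server 2 < server 13: server 16 < server 8 < server 10 < server 2 < server 13.
With server 13 < server 12: server 16 < server 8 < server 10 < server 2 < server 13 < server 12.
Then server 12 < server 11 extends the chain to server 11.
Then server 11 < server 1 extends the chain to server 1.
So server 1 is higher.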